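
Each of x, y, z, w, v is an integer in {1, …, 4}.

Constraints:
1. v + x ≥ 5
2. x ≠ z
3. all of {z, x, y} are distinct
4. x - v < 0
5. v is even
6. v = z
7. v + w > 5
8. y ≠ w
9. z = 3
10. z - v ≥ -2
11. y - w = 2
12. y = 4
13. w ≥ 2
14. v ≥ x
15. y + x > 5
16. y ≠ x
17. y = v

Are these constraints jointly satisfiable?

Constraint 12 fixes y = 4 and constraint 9 fixes z = 3. Constraints 6 and 17 give y = v = z, so y = z. But 4 ≠ 3 — contradiction.

Unsatisfiable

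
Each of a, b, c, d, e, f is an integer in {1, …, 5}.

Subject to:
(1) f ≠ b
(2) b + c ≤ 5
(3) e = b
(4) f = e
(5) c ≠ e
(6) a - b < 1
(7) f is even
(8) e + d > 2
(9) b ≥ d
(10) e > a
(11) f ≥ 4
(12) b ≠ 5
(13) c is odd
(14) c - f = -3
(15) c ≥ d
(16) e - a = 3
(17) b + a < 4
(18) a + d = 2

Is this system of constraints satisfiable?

From constraints 3 and 4, f = e = b, so f = b. But constraint 1 says f ≠ b. Contradiction.

Unsatisfiable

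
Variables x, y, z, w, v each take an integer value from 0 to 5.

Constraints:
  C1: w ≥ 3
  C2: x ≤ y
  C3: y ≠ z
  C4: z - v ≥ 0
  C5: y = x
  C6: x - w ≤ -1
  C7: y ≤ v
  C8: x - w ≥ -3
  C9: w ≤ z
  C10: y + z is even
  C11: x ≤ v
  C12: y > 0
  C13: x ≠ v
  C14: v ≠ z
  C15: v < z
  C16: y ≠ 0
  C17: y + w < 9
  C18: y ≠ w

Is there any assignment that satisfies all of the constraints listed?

One satisfying assignment is x = 3, y = 3, z = 5, w = 5, v = 4.
For the less obvious constraints — constraint 4: z - v = 1; constraint 6: x - w = -2; constraint 8: x - w = -2 — and the others hold by inspection.

Satisfiable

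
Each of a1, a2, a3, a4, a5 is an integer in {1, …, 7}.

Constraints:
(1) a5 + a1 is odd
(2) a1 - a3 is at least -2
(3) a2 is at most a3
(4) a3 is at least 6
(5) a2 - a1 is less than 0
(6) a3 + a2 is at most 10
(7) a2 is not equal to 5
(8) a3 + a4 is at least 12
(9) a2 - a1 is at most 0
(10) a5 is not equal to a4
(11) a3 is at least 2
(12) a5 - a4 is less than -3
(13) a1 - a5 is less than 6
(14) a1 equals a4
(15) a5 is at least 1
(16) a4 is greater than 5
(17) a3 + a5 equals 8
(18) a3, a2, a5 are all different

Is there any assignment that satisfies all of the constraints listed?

Satisfiable

Try a1 = 7, a2 = 4, a3 = 6, a4 = 7, a5 = 2.
Check constraint 2: a1 - a3 = 1; constraint 5: a2 - a1 = -3; constraint 6: a3 + a2 = 10. The remaining constraints are straightforward to verify.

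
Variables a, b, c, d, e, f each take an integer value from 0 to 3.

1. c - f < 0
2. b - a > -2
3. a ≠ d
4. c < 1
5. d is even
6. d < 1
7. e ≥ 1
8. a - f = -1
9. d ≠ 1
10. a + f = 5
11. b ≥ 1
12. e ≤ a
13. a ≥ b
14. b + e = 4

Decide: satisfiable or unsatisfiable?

Satisfiable

One satisfying assignment is a = 2, b = 2, c = 0, d = 0, e = 2, f = 3.
For the less obvious constraints — constraint 1: c - f = -3; constraint 2: b - a = 0 — and the others hold by inspection.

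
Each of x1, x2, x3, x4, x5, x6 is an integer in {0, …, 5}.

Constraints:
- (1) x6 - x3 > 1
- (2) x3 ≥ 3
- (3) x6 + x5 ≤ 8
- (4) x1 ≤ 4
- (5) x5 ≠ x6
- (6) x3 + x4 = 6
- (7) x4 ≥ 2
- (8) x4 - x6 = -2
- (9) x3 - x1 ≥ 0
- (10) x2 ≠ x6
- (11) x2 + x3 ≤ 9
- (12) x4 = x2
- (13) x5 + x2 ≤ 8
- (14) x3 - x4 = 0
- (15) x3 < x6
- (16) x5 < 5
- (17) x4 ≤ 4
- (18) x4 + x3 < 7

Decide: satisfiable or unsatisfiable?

Try x1 = 1, x2 = 3, x3 = 3, x4 = 3, x5 = 3, x6 = 5.
Check constraint 1: x6 - x3 = 2; constraint 3: x6 + x5 = 8. The remaining constraints are straightforward to verify.

Satisfiable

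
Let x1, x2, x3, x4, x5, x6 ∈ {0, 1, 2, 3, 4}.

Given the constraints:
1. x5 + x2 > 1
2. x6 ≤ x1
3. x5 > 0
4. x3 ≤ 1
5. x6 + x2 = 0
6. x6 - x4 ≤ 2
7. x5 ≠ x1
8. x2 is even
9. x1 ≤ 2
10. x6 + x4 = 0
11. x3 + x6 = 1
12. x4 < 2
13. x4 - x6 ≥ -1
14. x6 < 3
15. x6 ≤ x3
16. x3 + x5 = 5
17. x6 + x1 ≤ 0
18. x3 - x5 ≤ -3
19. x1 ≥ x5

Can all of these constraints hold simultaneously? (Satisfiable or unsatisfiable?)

From constraint 4: x3 ≤ 1. From constraints 9 and 19: x5 ≤ x1 ≤ 2. Hence x3 + x5 ≤ 3. But constraint 16 requires x3 + x5 = 5, and 5 > 3. Contradiction.

Unsatisfiable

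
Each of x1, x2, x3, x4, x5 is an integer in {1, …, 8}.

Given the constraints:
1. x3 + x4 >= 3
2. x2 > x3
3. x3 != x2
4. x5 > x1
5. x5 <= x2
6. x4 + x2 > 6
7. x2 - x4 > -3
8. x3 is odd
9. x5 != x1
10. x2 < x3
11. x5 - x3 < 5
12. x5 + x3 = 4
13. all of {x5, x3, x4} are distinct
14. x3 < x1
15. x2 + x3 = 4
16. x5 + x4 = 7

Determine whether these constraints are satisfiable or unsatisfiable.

Constraints 4, 5, 10, and 14 give x3 < x1, x1 < x5, x5 ≤ x2, x2 < x3. Chaining: x3 < x1 < x5 ≤ x2 < x3, which forces x3 < x3 — impossible.

Unsatisfiable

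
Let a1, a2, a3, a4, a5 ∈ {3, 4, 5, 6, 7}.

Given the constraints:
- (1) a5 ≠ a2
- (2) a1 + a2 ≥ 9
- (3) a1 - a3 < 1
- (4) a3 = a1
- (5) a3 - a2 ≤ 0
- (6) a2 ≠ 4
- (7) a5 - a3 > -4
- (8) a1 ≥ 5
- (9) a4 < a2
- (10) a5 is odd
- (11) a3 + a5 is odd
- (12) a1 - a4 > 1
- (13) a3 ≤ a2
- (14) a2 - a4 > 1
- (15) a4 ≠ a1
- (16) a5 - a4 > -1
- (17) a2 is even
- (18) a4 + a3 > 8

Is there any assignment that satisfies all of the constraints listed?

Try a1 = 6, a2 = 6, a3 = 6, a4 = 3, a5 = 3.
Check constraint 2: a1 + a2 = 12; constraint 3: a1 - a3 = 0. The remaining constraints are straightforward to verify.

Satisfiable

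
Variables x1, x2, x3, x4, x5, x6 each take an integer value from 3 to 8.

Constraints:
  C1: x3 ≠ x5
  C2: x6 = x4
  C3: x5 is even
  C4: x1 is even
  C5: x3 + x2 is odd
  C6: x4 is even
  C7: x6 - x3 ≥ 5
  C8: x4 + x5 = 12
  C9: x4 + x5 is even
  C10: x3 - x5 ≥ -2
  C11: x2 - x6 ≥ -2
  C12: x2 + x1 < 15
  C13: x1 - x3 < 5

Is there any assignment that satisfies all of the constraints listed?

Take x1 = 6, x2 = 8, x3 = 3, x4 = 8, x5 = 4, x6 = 8. Then constraint 7: x6 - x3 = 5; constraint 8: x4 + x5 = 12; constraint 10: x3 - x5 = -1, and every other listed constraint is also met.

Satisfiable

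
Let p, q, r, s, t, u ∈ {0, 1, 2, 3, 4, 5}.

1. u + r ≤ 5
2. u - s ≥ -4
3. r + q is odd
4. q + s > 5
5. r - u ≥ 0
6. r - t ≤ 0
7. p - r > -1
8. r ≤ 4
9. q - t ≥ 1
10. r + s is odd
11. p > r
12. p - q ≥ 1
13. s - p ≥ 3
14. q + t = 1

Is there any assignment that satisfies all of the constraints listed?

Constraints 2, 5, 6, 9, 12, and 13 give s − p ≥ 3, p − q ≥ 1, q − t ≥ 1, t − r ≥ 0, r − u ≥ 0, u − s ≥ -4.
Adding all 6 inequalities: the left sides telescope to 0, and the right sides sum to 3 + 1 + 1 + 0 + 0 + (-4) = 1. So 0 ≥ 1, which is false.

Unsatisfiable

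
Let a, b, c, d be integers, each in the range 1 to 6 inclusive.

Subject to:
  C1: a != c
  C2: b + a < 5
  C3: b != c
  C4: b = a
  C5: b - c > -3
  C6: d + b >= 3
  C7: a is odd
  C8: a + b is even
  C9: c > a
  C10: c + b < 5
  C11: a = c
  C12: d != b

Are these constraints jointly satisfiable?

Unsatisfiable

From constraints 4 and 11, b = a = c, so b = c. But constraint 3 says b ≠ c. Contradiction.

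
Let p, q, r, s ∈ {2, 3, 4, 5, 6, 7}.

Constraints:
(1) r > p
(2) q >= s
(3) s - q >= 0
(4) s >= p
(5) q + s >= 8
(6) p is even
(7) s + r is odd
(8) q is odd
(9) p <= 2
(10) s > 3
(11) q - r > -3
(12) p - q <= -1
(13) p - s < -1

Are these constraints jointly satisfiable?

Satisfiable

The assignment p = 2, q = 5, r = 6, s = 5 works:
  constraint 3 holds since s - q = 0.
  constraint 5 holds since q + s = 10.
  constraint 11 holds since q - r = -1.
The rest check out directly.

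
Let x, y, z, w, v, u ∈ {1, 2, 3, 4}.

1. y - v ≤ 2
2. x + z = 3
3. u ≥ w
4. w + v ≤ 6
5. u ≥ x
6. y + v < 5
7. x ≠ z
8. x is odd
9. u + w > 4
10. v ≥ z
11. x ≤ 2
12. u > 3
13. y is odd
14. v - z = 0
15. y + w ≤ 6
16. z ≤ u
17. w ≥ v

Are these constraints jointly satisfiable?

The assignment x = 1, y = 1, z = 2, w = 2, v = 2, u = 4 works:
  constraint 1 holds since y - v = -1.
  constraint 2 holds since x + z = 3.
  constraint 4 holds since w + v = 4.
The rest check out directly.

Satisfiable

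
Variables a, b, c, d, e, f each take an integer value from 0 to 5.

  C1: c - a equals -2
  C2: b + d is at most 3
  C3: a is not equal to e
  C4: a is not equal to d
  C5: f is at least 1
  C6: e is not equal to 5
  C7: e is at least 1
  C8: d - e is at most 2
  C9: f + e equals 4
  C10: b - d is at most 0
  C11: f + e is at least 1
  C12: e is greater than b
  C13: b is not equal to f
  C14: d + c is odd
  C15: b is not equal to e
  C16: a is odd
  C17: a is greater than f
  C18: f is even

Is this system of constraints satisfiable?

Take a = 3, b = 1, c = 1, d = 2, e = 2, f = 2. Then constraint 1: c - a = -2; constraint 2: b + d = 3; constraint 8: d - e = 0, and every other listed constraint is also met.

Satisfiable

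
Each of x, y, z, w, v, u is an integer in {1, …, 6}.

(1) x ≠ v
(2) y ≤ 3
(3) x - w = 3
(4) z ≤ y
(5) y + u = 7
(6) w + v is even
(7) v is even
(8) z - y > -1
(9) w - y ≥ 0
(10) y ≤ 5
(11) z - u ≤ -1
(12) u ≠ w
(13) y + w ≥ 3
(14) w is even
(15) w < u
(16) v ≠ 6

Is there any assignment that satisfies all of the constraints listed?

Setting (x, y, z, w, v, u) = (5, 2, 2, 2, 2, 5) satisfies everything: constraint 3: x - w = 3; constraint 5: y + u = 7; constraint 8: z - y = 0, and the others follow.

Satisfiable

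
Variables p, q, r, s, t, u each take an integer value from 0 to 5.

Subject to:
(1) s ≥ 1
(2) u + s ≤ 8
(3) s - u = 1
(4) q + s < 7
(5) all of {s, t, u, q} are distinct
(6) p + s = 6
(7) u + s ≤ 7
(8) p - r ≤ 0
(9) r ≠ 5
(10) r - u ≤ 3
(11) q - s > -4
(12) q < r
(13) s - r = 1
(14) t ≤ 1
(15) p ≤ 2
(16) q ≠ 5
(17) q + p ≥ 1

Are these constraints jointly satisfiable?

Take p = 2, q = 2, r = 3, s = 4, t = 1, u = 3. Then constraint 2: u + s = 7; constraint 3: s - u = 1; constraint 4: q + s = 6, and every other listed constraint is also met.

Satisfiable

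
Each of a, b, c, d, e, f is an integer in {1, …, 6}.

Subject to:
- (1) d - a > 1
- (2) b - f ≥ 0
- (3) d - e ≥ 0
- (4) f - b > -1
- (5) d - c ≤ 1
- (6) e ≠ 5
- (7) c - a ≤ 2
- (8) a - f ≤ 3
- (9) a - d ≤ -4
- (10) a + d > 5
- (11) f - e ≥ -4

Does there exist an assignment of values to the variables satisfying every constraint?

Constraints 5, 7, and 9 give c − d ≥ -1, d − a ≥ 4, a − c ≥ -2.
Adding all 3 inequalities: the left sides telescope to 0, and the right sides sum to (-1) + 4 + (-2) = 1. So 0 ≥ 1, which is false.

Unsatisfiable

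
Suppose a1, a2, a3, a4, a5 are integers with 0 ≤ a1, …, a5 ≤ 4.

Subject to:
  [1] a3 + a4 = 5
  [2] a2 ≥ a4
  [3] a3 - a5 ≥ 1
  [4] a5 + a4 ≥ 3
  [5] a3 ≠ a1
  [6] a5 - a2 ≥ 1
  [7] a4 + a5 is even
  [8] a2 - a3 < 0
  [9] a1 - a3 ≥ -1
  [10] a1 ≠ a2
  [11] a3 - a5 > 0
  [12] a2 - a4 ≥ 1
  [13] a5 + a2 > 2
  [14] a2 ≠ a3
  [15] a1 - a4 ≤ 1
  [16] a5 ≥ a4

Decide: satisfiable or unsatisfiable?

Unsatisfiable

Constraints 3, 6, 9, 12, and 15 give a1 − a3 ≥ -1, a3 − a5 ≥ 1, a5 − a2 ≥ 1, a2 − a4 ≥ 1, a4 − a1 ≥ -1.
Adding all 5 inequalities: the left sides telescope to 0, and the right sides sum to (-1) + 1 + 1 + 1 + (-1) = 1. So 0 ≥ 1, which is false.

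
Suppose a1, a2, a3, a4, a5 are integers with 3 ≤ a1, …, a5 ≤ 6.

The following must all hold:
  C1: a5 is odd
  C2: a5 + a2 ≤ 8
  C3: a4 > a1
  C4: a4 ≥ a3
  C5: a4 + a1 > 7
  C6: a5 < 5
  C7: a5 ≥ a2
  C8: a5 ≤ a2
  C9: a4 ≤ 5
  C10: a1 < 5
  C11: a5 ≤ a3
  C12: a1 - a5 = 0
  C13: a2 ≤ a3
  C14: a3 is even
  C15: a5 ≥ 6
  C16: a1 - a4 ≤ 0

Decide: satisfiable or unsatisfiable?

Unsatisfiable

From constraints 11 and 15: a3 ≥ a5 and a5 ≥ 6, so a3 ≥ 6. From constraints 4 and 9: a3 ≤ a4 and a4 ≤ 5, so a3 ≤ 5. But 5 < 6, so no value of a3 works.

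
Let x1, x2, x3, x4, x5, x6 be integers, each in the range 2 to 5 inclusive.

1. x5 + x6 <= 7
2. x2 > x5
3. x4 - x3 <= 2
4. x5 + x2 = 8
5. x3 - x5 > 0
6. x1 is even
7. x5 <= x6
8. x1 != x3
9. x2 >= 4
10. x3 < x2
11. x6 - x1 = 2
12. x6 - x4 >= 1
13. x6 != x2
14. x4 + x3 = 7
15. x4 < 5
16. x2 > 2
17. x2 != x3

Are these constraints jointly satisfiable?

Satisfiable

The assignment x1 = 2, x2 = 5, x3 = 4, x4 = 3, x5 = 3, x6 = 4 works:
  constraint 1 holds since x5 + x6 = 7.
  constraint 3 holds since x4 - x3 = -1.
The rest check out directly.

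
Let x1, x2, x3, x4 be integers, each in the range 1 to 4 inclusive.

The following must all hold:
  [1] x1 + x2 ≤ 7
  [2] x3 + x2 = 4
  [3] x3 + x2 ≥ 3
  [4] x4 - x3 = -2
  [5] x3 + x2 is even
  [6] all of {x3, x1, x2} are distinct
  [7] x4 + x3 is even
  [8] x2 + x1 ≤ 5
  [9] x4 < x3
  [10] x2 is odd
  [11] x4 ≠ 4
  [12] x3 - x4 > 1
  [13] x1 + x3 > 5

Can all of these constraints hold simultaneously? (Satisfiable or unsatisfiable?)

The assignment x1 = 4, x2 = 1, x3 = 3, x4 = 1 works:
  constraint 1 holds since x1 + x2 = 5.
  constraint 2 holds since x3 + x2 = 4.
  constraint 3 holds since x3 + x2 = 4.
The rest check out directly.

Satisfiable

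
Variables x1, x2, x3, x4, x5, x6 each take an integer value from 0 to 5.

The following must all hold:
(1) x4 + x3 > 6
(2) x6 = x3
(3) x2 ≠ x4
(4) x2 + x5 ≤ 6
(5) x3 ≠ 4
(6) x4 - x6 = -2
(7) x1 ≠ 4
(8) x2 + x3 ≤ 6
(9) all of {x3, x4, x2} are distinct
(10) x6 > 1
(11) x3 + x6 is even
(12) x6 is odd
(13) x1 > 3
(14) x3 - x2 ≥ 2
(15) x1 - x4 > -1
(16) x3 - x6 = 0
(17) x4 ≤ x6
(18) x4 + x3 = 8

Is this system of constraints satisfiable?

Satisfiable

One satisfying assignment is x1 = 5, x2 = 1, x3 = 5, x4 = 3, x5 = 4, x6 = 5.
For the less obvious constraints — constraint 1: x4 + x3 = 8; constraint 4: x2 + x5 = 5 — and the others hold by inspection.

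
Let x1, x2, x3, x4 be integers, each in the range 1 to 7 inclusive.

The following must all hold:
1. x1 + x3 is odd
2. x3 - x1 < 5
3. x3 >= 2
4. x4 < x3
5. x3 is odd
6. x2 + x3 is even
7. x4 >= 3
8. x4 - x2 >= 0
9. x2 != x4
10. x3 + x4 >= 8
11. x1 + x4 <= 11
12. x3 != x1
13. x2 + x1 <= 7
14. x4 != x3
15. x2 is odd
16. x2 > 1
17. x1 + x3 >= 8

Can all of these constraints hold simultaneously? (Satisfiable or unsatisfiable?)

The assignment x1 = 4, x2 = 3, x3 = 7, x4 = 4 works:
  constraint 2 holds since x3 - x1 = 3.
  constraint 8 holds since x4 - x2 = 1.
  constraint 10 holds since x3 + x4 = 11.
The rest check out directly.

Satisfiable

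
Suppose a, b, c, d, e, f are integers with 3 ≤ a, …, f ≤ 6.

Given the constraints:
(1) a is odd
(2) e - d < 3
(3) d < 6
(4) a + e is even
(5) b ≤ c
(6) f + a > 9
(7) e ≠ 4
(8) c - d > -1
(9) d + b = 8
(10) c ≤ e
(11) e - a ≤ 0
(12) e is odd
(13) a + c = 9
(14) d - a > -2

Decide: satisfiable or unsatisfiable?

One satisfying assignment is a = 5, b = 4, c = 4, d = 4, e = 5, f = 6.
For the less obvious constraints — constraint 2: e - d = 1; constraint 6: f + a = 11; constraint 8: c - d = 0 — and the others hold by inspection.

Satisfiable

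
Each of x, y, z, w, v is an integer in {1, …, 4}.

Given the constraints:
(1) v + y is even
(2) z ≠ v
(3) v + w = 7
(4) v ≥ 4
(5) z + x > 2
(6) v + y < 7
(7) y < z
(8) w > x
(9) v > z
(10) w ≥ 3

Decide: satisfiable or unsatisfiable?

Satisfiable

Try x = 1, y = 2, z = 3, w = 3, v = 4.
Check constraint 3: v + w = 7; constraint 5: z + x = 4; constraint 6: v + y = 6. The remaining constraints are straightforward to verify.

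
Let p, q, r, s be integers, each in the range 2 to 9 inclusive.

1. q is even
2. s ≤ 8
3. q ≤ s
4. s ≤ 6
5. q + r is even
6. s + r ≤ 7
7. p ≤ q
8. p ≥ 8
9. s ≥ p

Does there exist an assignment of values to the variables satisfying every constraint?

From constraints 7 and 8: q ≥ p and p ≥ 8, so q ≥ 8. From constraints 3 and 4: q ≤ s and s ≤ 6, so q ≤ 6. But 6 < 8, so no value of q works.

Unsatisfiable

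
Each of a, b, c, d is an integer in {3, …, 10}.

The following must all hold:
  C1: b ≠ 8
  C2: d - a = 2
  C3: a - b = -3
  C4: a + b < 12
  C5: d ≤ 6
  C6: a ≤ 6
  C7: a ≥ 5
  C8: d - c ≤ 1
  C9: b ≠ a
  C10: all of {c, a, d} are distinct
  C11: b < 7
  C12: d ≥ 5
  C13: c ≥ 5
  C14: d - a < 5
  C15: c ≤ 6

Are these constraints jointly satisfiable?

Constraints 5, 6, 7, 12, 13, and 15 confine each of c, a, d to the 2 values {5, 6}.
Constraint 10 requires all 3 of them to be distinct, but only 2 values are available — impossible by the pigeonhole principle.

Unsatisfiable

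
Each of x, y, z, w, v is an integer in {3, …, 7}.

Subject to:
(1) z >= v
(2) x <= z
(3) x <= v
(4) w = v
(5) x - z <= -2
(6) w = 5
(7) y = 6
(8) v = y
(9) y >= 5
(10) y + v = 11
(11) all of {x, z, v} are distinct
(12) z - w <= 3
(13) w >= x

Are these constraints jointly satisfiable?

Unsatisfiable

Constraint 6 fixes w = 5 and constraint 7 fixes y = 6. Constraints 4 and 8 give w = v = y, so w = y. But 5 ≠ 6 — contradiction.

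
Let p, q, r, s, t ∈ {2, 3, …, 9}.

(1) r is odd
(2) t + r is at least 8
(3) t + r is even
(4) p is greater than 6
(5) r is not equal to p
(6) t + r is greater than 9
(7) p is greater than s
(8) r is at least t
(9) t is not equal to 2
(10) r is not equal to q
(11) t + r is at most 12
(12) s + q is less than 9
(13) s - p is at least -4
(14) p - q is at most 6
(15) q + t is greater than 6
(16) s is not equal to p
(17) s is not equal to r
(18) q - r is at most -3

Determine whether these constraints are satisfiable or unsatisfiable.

Take p = 8, q = 4, r = 7, s = 4, t = 3. Then constraint 2: t + r = 10; constraint 6: t + r = 10, and every other listed constraint is also met.

Satisfiable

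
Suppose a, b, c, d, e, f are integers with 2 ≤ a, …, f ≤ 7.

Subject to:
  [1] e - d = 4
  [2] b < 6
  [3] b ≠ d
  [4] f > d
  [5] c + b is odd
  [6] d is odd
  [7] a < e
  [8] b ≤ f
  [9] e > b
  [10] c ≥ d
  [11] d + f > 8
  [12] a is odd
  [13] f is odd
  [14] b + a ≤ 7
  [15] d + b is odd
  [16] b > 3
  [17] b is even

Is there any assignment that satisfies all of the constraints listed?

Satisfiable

Take a = 3, b = 4, c = 7, d = 3, e = 7, f = 7. Then constraint 1: e - d = 4; constraint 11: d + f = 10, and every other listed constraint is also met.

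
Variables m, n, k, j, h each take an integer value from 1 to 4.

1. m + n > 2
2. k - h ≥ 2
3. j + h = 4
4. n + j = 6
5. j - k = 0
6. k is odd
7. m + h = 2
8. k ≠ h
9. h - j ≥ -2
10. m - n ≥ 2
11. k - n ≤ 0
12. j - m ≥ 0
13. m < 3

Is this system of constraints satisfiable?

Unsatisfiable

Constraints 2, 9, 10, 11, and 12 give n − k ≥ 0, k − h ≥ 2, h − j ≥ -2, j − m ≥ 0, m − n ≥ 2.
Adding all 5 inequalities: the left sides telescope to 0, and the right sides sum to 0 + 2 + (-2) + 0 + 2 = 2. So 0 ≥ 2, which is false.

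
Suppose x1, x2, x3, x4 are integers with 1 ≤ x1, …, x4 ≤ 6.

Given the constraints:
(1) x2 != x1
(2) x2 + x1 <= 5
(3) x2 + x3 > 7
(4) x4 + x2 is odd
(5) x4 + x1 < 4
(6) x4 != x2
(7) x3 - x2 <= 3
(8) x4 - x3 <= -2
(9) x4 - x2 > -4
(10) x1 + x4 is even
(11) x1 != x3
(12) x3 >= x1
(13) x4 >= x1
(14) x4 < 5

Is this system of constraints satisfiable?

Satisfiable

The assignment x1 = 1, x2 = 4, x3 = 5, x4 = 1 works:
  constraint 2 holds since x2 + x1 = 5.
  constraint 3 holds since x2 + x3 = 9.
The rest check out directly.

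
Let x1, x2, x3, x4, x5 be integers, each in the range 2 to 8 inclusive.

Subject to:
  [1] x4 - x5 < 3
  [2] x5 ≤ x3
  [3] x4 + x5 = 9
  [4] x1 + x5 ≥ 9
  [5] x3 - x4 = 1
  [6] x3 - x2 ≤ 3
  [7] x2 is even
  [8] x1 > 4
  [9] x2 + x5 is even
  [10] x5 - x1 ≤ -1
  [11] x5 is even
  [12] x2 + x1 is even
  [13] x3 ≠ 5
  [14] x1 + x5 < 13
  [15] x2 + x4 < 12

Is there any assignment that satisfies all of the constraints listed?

Setting (x1, x2, x3, x4, x5) = (6, 6, 6, 5, 4) satisfies everything: constraint 1: x4 - x5 = 1; constraint 3: x4 + x5 = 9, and the others follow.

Satisfiable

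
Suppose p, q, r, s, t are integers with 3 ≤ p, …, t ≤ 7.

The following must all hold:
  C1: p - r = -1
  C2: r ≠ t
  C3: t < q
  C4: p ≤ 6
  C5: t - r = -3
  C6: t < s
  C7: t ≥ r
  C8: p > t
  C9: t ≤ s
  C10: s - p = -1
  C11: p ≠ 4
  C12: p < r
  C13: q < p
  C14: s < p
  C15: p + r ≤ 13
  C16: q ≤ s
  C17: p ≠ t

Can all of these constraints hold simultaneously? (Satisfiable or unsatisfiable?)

Unsatisfiable

Constraints 3, 7, 12, 14, and 16 give p < r, r ≤ t, t < q, q ≤ s, s < p. Chaining: p < r ≤ t < q ≤ s < p, which forces p < p — impossible.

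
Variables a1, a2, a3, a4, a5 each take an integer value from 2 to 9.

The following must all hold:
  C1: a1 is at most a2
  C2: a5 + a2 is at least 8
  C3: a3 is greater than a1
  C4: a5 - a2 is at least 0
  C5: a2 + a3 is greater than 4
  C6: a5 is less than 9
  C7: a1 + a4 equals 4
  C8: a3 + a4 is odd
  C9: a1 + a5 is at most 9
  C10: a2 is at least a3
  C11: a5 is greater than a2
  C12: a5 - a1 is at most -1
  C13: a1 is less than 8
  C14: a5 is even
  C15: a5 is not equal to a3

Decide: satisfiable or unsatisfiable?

Constraints 3, 4, 10, and 12 give a1 < a3, a3 ≤ a2, a2 ≤ a5, a5 < a1. Chaining: a1 < a3 ≤ a2 ≤ a5 < a1, which forces a1 < a1 — impossible.

Unsatisfiable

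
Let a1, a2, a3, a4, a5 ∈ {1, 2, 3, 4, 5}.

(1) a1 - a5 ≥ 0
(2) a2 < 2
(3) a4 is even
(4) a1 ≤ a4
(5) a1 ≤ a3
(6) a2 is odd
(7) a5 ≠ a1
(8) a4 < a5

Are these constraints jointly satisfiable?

Constraints 1, 4, and 8 give a4 < a5, a5 ≤ a1, a1 ≤ a4. Chaining: a4 < a5 ≤ a1 ≤ a4, which forces a4 < a4 — impossible.

Unsatisfiable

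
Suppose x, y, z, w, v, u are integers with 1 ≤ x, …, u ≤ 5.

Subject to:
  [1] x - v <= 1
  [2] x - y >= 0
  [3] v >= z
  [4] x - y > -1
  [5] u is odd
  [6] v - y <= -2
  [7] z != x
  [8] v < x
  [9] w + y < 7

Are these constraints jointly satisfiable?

Constraints 1, 2, and 6 give x − y ≥ 0, y − v ≥ 2, v − x ≥ -1.
Adding all 3 inequalities: the left sides telescope to 0, and the right sides sum to 0 + 2 + (-1) = 1. So 0 ≥ 1, which is false.

Unsatisfiable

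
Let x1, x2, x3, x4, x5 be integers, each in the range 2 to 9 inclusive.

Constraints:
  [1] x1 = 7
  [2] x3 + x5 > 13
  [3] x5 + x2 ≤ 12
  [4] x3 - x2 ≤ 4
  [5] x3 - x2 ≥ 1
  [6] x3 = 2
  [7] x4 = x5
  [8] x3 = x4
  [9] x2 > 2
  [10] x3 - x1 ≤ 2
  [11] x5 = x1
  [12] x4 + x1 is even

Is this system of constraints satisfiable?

Unsatisfiable

Constraint 6 fixes x3 = 2 and constraint 1 fixes x1 = 7. Constraints 7, 8, and 11 give x3 = x4 = x5 = x1, so x3 = x1. But 2 ≠ 7 — contradiction.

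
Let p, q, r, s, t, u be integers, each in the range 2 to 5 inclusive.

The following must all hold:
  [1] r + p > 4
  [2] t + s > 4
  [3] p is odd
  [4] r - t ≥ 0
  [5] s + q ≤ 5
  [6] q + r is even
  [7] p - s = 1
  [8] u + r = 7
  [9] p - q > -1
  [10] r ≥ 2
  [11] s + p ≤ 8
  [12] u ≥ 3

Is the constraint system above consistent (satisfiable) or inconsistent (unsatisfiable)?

Take p = 3, q = 3, r = 3, s = 2, t = 3, u = 4. Then constraint 1: r + p = 6; constraint 2: t + s = 5; constraint 4: r - t = 0, and every other listed constraint is also met.

Satisfiable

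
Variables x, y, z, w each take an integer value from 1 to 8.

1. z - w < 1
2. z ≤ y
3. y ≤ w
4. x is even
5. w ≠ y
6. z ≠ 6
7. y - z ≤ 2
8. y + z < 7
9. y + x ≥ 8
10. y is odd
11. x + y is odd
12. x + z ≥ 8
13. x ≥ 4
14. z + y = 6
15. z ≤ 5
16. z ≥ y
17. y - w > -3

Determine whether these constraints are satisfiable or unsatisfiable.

Satisfiable

Take x = 6, y = 3, z = 3, w = 4. Then constraint 1: z - w = -1; constraint 7: y - z = 0; constraint 8: y + z = 6, and every other listed constraint is also met.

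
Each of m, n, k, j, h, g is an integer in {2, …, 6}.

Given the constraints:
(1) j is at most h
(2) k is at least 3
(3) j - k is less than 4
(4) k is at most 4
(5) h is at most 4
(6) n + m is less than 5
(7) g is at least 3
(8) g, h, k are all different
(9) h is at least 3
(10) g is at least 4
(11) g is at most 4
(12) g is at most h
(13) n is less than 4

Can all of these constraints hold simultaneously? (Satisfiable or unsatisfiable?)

Constraints 2, 4, 5, 7, 9, and 11 confine each of g, h, k to the 2 values {3, 4}.
Constraint 8 requires all 3 of them to be distinct, but only 2 values are available — impossible by the pigeonhole principle.

Unsatisfiable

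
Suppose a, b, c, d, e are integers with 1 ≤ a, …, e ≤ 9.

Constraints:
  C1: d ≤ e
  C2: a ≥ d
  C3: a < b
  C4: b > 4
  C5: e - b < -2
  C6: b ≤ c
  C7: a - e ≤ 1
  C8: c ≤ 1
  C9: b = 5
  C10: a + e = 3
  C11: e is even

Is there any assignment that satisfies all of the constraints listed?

Unsatisfiable

From constraint 4: b ≥ 5. From constraints 6 and 8: b ≤ c and c ≤ 1, so b ≤ 1. But 1 < 5, so no value of b works.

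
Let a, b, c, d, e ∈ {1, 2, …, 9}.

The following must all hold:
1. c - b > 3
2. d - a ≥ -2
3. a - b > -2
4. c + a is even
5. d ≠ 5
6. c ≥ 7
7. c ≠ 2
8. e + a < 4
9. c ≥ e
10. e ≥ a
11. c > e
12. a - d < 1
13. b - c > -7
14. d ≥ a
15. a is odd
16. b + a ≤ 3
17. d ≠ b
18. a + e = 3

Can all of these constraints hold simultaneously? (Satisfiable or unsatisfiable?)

Take a = 1, b = 2, c = 7, d = 1, e = 2. Then constraint 1: c - b = 5; constraint 2: d - a = 0, and every other listed constraint is also met.

Satisfiable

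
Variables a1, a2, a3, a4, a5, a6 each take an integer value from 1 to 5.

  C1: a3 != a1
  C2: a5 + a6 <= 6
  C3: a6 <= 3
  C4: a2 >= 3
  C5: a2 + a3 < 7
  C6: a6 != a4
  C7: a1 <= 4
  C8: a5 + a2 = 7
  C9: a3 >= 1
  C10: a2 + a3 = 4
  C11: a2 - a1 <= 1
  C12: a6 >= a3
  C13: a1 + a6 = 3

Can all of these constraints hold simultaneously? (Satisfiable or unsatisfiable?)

Satisfiable

One satisfying assignment is a1 = 2, a2 = 3, a3 = 1, a4 = 3, a5 = 4, a6 = 1.
For the less obvious constraints — constraint 2: a5 + a6 = 5; constraint 5: a2 + a3 = 4 — and the others hold by inspection.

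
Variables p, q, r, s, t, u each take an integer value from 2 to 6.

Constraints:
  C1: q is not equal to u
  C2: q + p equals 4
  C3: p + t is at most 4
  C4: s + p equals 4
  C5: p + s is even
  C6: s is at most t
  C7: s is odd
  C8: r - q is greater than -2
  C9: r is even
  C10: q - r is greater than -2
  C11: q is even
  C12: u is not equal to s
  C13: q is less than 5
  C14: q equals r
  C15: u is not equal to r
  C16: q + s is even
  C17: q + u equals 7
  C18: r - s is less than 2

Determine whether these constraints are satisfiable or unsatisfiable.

Unsatisfiable

Constraint 11 makes q even and constraint 7 makes s odd, so q + s must be odd. Constraint 16 says q + s is even — contradiction.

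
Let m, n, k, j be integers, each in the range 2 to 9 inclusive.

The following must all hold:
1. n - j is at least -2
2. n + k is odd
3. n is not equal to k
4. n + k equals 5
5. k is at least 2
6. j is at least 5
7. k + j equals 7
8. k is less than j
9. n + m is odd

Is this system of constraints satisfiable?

Setting (m, n, k, j) = (4, 3, 2, 5) satisfies everything: constraint 1: n - j = -2; constraint 4: n + k = 5; constraint 7: k + j = 7, and the others follow.

Satisfiable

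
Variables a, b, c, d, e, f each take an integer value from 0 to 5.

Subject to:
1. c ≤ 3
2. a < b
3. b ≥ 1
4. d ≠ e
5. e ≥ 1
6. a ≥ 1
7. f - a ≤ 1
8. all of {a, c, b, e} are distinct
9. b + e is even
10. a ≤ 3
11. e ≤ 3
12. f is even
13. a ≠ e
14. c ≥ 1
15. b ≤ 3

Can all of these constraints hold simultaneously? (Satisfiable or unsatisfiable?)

Constraints 1, 3, 5, 6, 10, 11, 14, and 15 confine each of a, c, b, e to the 3 values {1, …, 3}.
Constraint 8 requires all 4 of them to be distinct, but only 3 values are available — impossible by the pigeonhole principle.

Unsatisfiable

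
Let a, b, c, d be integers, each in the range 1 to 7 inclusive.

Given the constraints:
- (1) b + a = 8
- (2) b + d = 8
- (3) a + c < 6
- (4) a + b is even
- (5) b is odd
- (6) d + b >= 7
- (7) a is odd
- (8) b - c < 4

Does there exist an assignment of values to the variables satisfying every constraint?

Take a = 1, b = 7, c = 4, d = 1. Then constraint 1: b + a = 8; constraint 2: b + d = 8, and every other listed constraint is also met.

Satisfiable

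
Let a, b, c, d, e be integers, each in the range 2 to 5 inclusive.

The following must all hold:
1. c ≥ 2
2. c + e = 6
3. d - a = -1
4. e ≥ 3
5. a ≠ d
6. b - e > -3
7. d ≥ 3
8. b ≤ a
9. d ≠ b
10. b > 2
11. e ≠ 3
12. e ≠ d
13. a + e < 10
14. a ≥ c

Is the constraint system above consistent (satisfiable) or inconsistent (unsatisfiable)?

Satisfiable

Setting (a, b, c, d, e) = (4, 4, 2, 3, 4) satisfies everything: constraint 2: c + e = 6; constraint 3: d - a = -1; constraint 6: b - e = 0, and the others follow.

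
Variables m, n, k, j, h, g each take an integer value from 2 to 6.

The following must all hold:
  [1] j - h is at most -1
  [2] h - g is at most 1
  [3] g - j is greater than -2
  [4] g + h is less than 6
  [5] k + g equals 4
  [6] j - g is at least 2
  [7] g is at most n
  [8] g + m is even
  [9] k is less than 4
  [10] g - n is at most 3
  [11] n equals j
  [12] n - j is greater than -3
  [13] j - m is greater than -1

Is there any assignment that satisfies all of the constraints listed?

Unsatisfiable

Constraints 1, 2, and 6 give h − j ≥ 1, j − g ≥ 2, g − h ≥ -1.
Adding all 3 inequalities: the left sides telescope to 0, and the right sides sum to 1 + 2 + (-1) = 2. So 0 ≥ 2, which is false.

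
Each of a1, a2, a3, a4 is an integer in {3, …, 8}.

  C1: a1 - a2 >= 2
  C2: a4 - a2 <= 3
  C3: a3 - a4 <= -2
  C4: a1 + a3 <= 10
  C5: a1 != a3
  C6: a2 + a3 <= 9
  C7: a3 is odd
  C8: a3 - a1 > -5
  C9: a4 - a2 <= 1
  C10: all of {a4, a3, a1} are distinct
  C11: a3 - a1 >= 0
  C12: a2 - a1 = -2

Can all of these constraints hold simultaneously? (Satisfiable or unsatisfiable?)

Unsatisfiable

Constraints 1, 2, 3, and 11 give a1 − a2 ≥ 2, a2 − a4 ≥ -3, a4 − a3 ≥ 2, a3 − a1 ≥ 0.
Adding all 4 inequalities: the left sides telescope to 0, and the right sides sum to 2 + (-3) + 2 + 0 = 1. So 0 ≥ 1, which is false.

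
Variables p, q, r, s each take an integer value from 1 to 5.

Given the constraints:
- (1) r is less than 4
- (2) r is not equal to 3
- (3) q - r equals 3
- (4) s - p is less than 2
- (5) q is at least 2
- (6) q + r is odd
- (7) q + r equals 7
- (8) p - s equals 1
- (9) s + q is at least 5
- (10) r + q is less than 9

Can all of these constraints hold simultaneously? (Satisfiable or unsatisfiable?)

Satisfiable

Try p = 2, q = 5, r = 2, s = 1.
Check constraint 3: q - r = 3; constraint 4: s - p = -1. The remaining constraints are straightforward to verify.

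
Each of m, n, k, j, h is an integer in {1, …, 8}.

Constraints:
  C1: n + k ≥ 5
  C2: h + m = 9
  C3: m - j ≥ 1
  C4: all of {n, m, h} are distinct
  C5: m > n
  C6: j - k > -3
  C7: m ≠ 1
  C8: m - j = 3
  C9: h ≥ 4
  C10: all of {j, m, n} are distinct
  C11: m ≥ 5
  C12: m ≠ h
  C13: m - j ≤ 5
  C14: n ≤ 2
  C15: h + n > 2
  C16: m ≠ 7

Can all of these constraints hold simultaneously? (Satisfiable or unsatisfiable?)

Satisfiable

The assignment m = 5, n = 1, k = 4, j = 2, h = 4 works:
  constraint 1 holds since n + k = 5.
  constraint 2 holds since h + m = 9.
The rest check out directly.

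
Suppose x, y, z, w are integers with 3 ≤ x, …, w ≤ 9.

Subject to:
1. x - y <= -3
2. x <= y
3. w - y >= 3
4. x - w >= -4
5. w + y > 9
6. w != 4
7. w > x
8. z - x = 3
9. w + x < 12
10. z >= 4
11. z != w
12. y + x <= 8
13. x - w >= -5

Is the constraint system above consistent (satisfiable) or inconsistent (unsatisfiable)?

Constraints 1, 3, and 4 give y − x ≥ 3, x − w ≥ -4, w − y ≥ 3.
Adding all 3 inequalities: the left sides telescope to 0, and the right sides sum to 3 + (-4) + 3 = 2. So 0 ≥ 2, which is false.

Unsatisfiable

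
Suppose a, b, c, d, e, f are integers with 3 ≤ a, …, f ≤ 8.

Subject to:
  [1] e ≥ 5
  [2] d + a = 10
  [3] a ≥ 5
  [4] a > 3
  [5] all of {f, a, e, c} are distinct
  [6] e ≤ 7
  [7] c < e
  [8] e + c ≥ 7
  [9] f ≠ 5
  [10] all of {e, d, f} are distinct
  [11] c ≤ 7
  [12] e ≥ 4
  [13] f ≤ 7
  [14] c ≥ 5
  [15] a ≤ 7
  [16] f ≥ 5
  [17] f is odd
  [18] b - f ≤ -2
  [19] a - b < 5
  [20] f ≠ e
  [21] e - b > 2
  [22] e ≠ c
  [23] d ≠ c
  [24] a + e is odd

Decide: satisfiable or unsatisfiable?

Constraints 1, 3, 6, 11, 13, 14, 15, and 16 confine each of f, a, e, c to the 3 values {5, …, 7}.
Constraint 5 requires all 4 of them to be distinct, but only 3 values are available — impossible by the pigeonhole principle.

Unsatisfiable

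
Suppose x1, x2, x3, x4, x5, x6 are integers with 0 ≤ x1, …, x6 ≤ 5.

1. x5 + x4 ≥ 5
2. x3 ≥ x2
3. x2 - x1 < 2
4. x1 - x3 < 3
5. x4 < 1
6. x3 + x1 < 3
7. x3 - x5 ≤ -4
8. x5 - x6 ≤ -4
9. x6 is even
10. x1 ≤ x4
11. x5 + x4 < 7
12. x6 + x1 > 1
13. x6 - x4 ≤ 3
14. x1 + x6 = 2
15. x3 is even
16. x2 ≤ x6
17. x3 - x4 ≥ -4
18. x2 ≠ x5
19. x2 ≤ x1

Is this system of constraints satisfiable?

Constraints 7, 8, 13, and 17 give x5 − x3 ≥ 4, x3 − x4 ≥ -4, x4 − x6 ≥ -3, x6 − x5 ≥ 4.
Adding all 4 inequalities: the left sides telescope to 0, and the right sides sum to 4 + (-4) + (-3) + 4 = 1. So 0 ≥ 1, which is false.

Unsatisfiable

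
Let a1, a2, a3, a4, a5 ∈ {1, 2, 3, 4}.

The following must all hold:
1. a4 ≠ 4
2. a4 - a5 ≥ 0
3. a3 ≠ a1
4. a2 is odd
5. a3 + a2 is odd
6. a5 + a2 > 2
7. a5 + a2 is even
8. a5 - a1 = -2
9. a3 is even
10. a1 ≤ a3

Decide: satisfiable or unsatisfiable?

Satisfiable

One satisfying assignment is a1 = 3, a2 = 3, a3 = 4, a4 = 1, a5 = 1.
For the less obvious constraints — constraint 2: a4 - a5 = 0; constraint 6: a5 + a2 = 4; constraint 8: a5 - a1 = -2 — and the others hold by inspection.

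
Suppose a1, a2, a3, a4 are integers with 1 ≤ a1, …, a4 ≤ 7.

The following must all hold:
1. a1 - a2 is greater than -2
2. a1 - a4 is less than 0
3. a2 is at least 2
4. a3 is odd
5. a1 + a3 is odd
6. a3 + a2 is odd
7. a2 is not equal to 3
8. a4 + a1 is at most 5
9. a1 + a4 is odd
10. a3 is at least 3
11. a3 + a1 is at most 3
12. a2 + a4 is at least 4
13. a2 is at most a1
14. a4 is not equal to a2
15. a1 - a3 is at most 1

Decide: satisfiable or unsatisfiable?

Unsatisfiable

From constraint 10: a3 ≥ 3. From constraints 3 and 13: a1 ≥ a2 ≥ 2. Hence a3 + a1 ≥ 5. But constraint 11 requires a3 + a1 ≤ 3, and 3 < 5. Contradiction.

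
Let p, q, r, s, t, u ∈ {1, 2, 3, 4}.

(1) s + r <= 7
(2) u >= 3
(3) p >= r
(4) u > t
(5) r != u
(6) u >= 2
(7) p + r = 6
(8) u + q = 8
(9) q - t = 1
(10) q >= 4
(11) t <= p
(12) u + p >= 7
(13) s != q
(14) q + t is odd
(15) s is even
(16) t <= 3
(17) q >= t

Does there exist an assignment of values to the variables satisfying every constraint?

One satisfying assignment is p = 3, q = 4, r = 3, s = 2, t = 3, u = 4.
For the less obvious constraints — constraint 1: s + r = 5; constraint 7: p + r = 6 — and the others hold by inspection.

Satisfiable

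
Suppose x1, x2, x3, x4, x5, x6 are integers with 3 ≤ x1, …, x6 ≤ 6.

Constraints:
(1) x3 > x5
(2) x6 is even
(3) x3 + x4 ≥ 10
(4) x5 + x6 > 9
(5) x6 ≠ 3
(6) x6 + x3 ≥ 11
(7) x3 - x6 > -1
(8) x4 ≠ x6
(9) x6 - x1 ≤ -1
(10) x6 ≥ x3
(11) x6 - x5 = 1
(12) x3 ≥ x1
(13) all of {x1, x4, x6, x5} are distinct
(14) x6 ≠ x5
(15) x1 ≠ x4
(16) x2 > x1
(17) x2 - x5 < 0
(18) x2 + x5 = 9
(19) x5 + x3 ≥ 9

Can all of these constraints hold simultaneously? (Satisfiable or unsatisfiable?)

Constraints 1, 9, 10, 16, and 17 give x1 < x2, x2 < x5, x5 < x3, x3 ≤ x6, x6 < x1. Chaining: x1 < x2 < x5 < x3 ≤ x6 < x1, which forces x1 < x1 — impossible.

Unsatisfiable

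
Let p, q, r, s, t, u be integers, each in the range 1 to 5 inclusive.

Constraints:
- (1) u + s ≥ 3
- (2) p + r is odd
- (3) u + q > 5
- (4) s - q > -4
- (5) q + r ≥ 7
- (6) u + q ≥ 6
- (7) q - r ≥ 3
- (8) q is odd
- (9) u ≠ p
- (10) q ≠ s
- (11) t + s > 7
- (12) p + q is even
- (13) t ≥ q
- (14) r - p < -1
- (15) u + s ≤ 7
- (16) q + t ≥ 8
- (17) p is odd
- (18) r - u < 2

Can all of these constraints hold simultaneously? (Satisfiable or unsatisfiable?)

Satisfiable

Setting (p, q, r, s, t, u) = (5, 5, 2, 4, 5, 2) satisfies everything: constraint 1: u + s = 6; constraint 3: u + q = 7, and the others follow.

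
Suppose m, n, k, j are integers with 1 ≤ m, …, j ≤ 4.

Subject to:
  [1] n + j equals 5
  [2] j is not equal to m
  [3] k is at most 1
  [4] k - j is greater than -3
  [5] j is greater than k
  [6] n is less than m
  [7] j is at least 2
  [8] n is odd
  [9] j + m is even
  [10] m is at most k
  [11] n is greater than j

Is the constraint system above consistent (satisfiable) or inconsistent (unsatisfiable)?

Unsatisfiable

Constraints 5, 6, 10, and 11 give k < j, j < n, n < m, m ≤ k. Chaining: k < j < n < m ≤ k, which forces k < k — impossible.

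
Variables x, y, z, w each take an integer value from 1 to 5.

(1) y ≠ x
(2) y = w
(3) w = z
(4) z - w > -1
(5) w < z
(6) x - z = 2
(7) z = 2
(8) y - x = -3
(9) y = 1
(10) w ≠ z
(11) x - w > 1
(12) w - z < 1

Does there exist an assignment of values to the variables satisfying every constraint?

Constraint 9 fixes y = 1 and constraint 7 fixes z = 2. Constraints 2 and 3 give y = w = z, so y = z. But 1 ≠ 2 — contradiction.

Unsatisfiable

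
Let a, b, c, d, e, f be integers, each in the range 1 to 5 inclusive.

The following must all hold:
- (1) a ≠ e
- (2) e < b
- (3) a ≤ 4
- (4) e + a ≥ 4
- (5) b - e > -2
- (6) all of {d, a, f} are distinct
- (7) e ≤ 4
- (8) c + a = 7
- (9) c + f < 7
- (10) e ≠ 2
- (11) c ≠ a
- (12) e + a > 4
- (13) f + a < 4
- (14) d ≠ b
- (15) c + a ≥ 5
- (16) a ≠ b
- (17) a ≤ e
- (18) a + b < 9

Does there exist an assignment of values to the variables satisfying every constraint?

The assignment a = 2, b = 5, c = 5, d = 4, e = 4, f = 1 works:
  constraint 4 holds since e + a = 6.
  constraint 5 holds since b - e = 1.
  constraint 8 holds since c + a = 7.
The rest check out directly.

Satisfiable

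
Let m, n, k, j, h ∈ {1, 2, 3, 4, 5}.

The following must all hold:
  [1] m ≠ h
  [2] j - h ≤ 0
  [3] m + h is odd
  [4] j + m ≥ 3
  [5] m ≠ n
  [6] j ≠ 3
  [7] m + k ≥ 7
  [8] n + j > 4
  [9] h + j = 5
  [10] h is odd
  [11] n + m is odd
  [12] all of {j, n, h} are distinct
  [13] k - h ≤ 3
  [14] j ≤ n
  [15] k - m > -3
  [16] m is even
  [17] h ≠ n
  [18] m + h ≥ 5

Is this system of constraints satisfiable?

The assignment m = 4, n = 5, k = 4, j = 2, h = 3 works:
  constraint 2 holds since j - h = -1.
  constraint 4 holds since j + m = 6.
  constraint 7 holds since m + k = 8.
The rest check out directly.

Satisfiable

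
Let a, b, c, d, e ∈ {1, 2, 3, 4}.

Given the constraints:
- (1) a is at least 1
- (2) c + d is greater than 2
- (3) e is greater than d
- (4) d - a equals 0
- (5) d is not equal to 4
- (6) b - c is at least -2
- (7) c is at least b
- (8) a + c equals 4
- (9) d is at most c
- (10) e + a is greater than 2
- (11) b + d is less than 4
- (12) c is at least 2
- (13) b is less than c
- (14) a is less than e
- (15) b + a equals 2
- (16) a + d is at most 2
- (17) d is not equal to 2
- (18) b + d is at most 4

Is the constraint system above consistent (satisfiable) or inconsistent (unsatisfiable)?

Satisfiable

Take a = 1, b = 1, c = 3, d = 1, e = 2. Then constraint 2: c + d = 4; constraint 4: d - a = 0, and every other listed constraint is also met.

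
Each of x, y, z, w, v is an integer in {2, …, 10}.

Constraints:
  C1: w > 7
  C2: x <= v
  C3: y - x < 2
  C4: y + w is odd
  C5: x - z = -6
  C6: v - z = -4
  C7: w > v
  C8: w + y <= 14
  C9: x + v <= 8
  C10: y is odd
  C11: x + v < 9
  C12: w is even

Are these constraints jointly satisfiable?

Try x = 2, y = 3, z = 8, w = 8, v = 4.
Check constraint 3: y - x = 1; constraint 5: x - z = -6; constraint 6: v - z = -4. The remaining constraints are straightforward to verify.

Satisfiable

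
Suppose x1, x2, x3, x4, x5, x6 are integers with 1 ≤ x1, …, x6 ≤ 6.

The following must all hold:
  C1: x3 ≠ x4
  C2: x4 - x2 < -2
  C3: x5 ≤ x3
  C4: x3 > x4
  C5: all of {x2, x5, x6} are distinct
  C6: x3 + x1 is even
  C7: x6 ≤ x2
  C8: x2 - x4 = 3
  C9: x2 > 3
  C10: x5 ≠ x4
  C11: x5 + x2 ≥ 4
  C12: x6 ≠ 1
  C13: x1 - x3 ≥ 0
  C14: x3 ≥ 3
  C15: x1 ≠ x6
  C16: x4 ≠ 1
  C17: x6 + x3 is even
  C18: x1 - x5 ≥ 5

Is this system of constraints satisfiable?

Satisfiable

Try x1 = 6, x2 = 5, x3 = 6, x4 = 2, x5 = 1, x6 = 2.
Check constraint 2: x4 - x2 = -3; constraint 8: x2 - x4 = 3. The remaining constraints are straightforward to verify.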